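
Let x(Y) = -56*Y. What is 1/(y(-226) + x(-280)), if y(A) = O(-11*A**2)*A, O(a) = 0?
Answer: 1/15680 ≈ 6.3775e-5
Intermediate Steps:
y(A) = 0 (y(A) = 0*A = 0)
1/(y(-226) + x(-280)) = 1/(0 - 56*(-280)) = 1/(0 + 15680) = 1/15680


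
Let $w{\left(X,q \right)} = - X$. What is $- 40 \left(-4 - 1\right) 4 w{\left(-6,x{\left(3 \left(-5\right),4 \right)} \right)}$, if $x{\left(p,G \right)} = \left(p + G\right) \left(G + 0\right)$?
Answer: $4800$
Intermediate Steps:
$x{\left(p,G \right)} = G \left(G + p\right)$ ($x{\left(p,G \right)} = \left(G + p\right) G = G \left(G + p\right)$)
$- 40 \left(-4 - 1\right) 4 w{\left(-6,x{\left(3 \left(-5\right),4 \right)} \right)} = - 40 \left(-4 - 1\right) 4 \left(\left(-1\right) \left(-6\right)\right) = - 40 \left(\left(-5\right) 4\right) 6 = \left(-40\right) \left(-20\right) 6 = 800 \cdot 6 = 4800$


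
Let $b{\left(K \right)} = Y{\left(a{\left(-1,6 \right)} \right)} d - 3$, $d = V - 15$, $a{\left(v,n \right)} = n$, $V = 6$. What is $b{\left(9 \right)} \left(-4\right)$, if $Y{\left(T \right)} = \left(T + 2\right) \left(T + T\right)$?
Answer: $3468$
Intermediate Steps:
$Y{\left(T \right)} = 2 T \left(2 + T\right)$ ($Y{\left(T \right)} = \left(2 + T\right) 2 T = 2 T \left(2 + T\right)$)
$d = -9$ ($d = 6 - 15 = -9$)
$b{\left(K \right)} = -867$ ($b{\left(K \right)} = 2 \cdot 6 \left(2 + 6\right) \left(-9\right) - 3 = 2 \cdot 6 \cdot 8 \left(-9\right) - 3 = 96 \left(-9\right) - 3 = -864 - 3 = -867$)
$b{\left(9 \right)} \left(-4\right) = \left(-867\right) \left(-4\right) = 3468$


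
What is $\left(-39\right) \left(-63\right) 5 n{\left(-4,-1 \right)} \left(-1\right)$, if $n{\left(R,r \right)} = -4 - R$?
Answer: $0$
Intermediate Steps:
$\left(-39\right) \left(-63\right) 5 n{\left(-4,-1 \right)} \left(-1\right) = \left(-39\right) \left(-63\right) 5 \left(-4 - -4\right) \left(-1\right) = 2457 \cdot 5 \left(-4 + 4\right) \left(-1\right) = 2457 \cdot 5 \cdot 0 \left(-1\right) = 2457 \cdot 0 \left(-1\right) = 2457 \cdot 0 = 0$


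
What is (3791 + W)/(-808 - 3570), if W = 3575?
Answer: -3683/2189 ≈ -1.6825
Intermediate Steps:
(3791 + W)/(-808 - 3570) = (3791 + 3575)/(-808 - 3570) = 7366/(-4378) = 7366*(-1/4378) = -3683/2189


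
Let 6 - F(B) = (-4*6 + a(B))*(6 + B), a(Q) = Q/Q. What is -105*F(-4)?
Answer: -5460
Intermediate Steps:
a(Q) = 1
F(B) = 144 + 23*B (F(B) = 6 - (-4*6 + 1)*(6 + B) = 6 - (-24 + 1)*(6 + B) = 6 - (-23)*(6 + B) = 6 - (-138 - 23*B) = 6 + (138 + 23*B) = 144 + 23*B)
-105*F(-4) = -105*(144 + 23*(-4)) = -105*(144 - 92) = -105*52 = -5460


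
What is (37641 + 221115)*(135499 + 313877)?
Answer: 116278736256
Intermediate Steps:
(37641 + 221115)*(135499 + 313877) = 258756*449376 = 116278736256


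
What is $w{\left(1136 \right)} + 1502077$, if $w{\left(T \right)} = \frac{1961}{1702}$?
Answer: $\frac{69095595}{46} \approx 1.5021 \cdot 10^{6}$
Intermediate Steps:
$w{\left(T \right)} = \frac{53}{46}$ ($w{\left(T \right)} = 1961 \cdot \frac{1}{1702} = \frac{53}{46}$)
$w{\left(1136 \right)} + 1502077 = \frac{53}{46} + 1502077 = \frac{69095595}{46}$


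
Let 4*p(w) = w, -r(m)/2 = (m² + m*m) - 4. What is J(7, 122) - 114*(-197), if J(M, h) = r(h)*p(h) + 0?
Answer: -1793146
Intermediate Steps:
r(m) = 8 - 4*m² (r(m) = -2*((m² + m*m) - 4) = -2*((m² + m²) - 4) = -2*(2*m² - 4) = -2*(-4 + 2*m²) = 8 - 4*m²)
p(w) = w/4
J(M, h) = h*(8 - 4*h²)/4 (J(M, h) = (8 - 4*h²)*(h/4) + 0 = h*(8 - 4*h²)/4 + 0 = h*(8 - 4*h²)/4)
J(7, 122) - 114*(-197) = 122*(2 - 1*122²) - 114*(-197) = 122*(2 - 1*14884) + 22458 = 122*(2 - 14884) + 22458 = 122*(-14882) + 22458 = -1815604 + 22458 = -1793146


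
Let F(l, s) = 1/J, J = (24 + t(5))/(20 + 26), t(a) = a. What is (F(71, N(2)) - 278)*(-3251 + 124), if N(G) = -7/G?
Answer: 25066032/29 ≈ 8.6435e+5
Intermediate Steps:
J = 29/46 (J = (24 + 5)/(20 + 26) = 29/46 ≈ 0.63043)
F(l, s) = 46/29 (F(l, s) = 1/(29/46) = 46/29)
(F(71, N(2)) - 278)*(-3251 + 124) = (46/29 - 278)*(-3251 + 124) = -8016/29*(-3127) = 25066032/29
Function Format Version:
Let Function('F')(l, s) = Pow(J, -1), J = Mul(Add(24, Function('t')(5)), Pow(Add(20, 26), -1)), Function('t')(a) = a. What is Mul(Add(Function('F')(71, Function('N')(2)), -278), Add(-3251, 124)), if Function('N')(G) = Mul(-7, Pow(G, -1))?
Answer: Rational(25066032, 29) ≈ 8.6435e+5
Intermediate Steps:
J = Rational(29, 46) (J = Mul(Add(24, 5), Pow(Add(20, 26), -1)) = Mul(29, Pow(46, -1)) = Mul(29, Rational(1, 46)) = Rational(29, 46) ≈ 0.63043)
Function('F')(l, s) = Rational(46, 29) (Function('F')(l, s) = Pow(Rational(29, 46), -1) = Rational(46, 29))
Mul(Add(Function('F')(71, Function('N')(2)), -278), Add(-3251, 124)) = Mul(Add(Rational(46, 29), -278), Add(-3251, 124)) = Mul(Rational(-8016, 29), -3127) = Rational(25066032, 29)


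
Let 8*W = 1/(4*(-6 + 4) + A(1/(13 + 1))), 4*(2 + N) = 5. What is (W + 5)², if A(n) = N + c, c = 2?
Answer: 72361/2916 ≈ 24.815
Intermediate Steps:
N = -¾ (N = -2 + (¼)*5 = -2 + 5/4 = -¾ ≈ -0.75000)
A(n) = 5/4 (A(n) = -¾ + 2 = 5/4)
W = -1/54 (W = 1/(8*(4*(-6 + 4) + 5/4)) = 1/(8*(4*(-2) + 5/4)) = 1/(8*(-8 + 5/4)) = 1/(8*(-27/4)) = (⅛)*(-4/27) = -1/54 ≈ -0.018519)
(W + 5)² = (-1/54 + 5)² = (269/54)² = 72361/2916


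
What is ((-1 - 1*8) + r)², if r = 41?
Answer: 1024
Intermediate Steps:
((-1 - 1*8) + r)² = ((-1 - 1*8) + 41)² = ((-1 - 8) + 41)² = (-9 + 41)² = 32² = 1024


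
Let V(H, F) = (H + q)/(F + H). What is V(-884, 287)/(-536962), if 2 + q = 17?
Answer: -869/320566314 ≈ -2.7108e-6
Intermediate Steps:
q = 15 (q = -2 + 17 = 15)
V(H, F) = (15 + H)/(F + H) (V(H, F) = (H + 15)/(F + H) = (15 + H)/(F + H))
V(-884, 287)/(-536962) = ((15 - 884)/(287 - 884))/(-536962) = (-869/(-597))*(-1/536962) = -1/597*(-869)*(-1/536962) = (869/597)*(-1/536962) = -869/320566314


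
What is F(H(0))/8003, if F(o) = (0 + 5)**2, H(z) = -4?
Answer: 25/8003 ≈ 0.0031238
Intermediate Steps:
F(o) = 25 (F(o) = 5**2 = 25)
F(H(0))/8003 = 25/8003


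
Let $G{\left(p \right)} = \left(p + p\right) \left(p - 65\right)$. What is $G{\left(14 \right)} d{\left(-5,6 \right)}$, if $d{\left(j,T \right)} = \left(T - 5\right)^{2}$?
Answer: $-1428$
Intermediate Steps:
$d{\left(j,T \right)} = \left(-5 + T\right)^{2}$
$G{\left(p \right)} = 2 p \left(-65 + p\right)$
$G{\left(14 \right)} d{\left(-5,6 \right)} = 2 \cdot 14 \left(-65 + 14\right) \left(-5 + 6\right)^{2} = 2 \cdot 14 \left(-51\right) 1^{2} = \left(-1428\right) 1 = -1428$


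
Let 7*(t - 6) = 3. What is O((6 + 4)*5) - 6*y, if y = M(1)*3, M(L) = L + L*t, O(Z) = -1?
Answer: -943/7 ≈ -134.71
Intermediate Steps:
t = 45/7 (t = 6 + (⅐)*3 = 6 + 3/7 = 45/7 ≈ 6.4286)
M(L) = 52*L/7 (M(L) = L + L*(45/7) = L + 45*L/7 = 52*L/7)
y = 156/7 (y = ((52/7)*1)*3 = (52/7)*3 = 156/7 ≈ 22.286)
O((6 + 4)*5) - 6*y = -1 - 6*156/7 = -1 - 936/7 = -943/7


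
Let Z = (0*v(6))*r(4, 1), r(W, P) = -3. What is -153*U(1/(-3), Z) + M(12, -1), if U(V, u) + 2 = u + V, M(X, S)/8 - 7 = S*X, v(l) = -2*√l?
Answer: 317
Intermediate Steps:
M(X, S) = 56 + 8*S*X (M(X, S) = 56 + 8*(S*X) = 56 + 8*S*X)
Z = 0 (Z = (0*(-2*√6))*(-3) = 0*(-3) = 0)
U(V, u) = -2 + V + u (U(V, u) = -2 + (u + V) = -2 + (V + u) = -2 + V + u)
-153*U(1/(-3), Z) + M(12, -1) = -153*(-2 + 1/(-3) + 0) + (56 + 8*(-1)*12) = -153*(-2 - ⅓ + 0) + (56 - 96) = -153*(-7/3) - 40 = 357 - 40 = 317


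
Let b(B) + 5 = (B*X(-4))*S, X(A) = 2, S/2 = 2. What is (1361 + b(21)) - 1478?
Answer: 46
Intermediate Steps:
S = 4 (S = 2*2 = 4)
b(B) = -5 + 8*B (b(B) = -5 + (B*2)*4 = -5 + (2*B)*4 = -5 + 8*B)
(1361 + b(21)) - 1478 = (1361 + (-5 + 8*21)) - 1478 = (1361 + (-5 + 168)) - 1478 = (1361 + 163) - 1478 = 1524 - 1478 = 46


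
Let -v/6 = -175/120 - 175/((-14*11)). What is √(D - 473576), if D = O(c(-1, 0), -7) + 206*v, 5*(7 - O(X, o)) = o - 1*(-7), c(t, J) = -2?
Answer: I*√229014786/22 ≈ 687.87*I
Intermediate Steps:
v = 85/44 (v = -6*(-175/120 - 175/((-14*11))) = -6*(-175*1/120 - 175/(-154)) = -6*(-35/24 - 175*(-1/154)) = -6*(-35/24 + 25/22) = -6*(-85/264) = 85/44 ≈ 1.9318)
O(X, o) = 28/5 - o/5 (O(X, o) = 7 - (o - 1*(-7))/5 = 7 - (o + 7)/5 = 7 - (7 + o)/5 = 7 + (-7/5 - o/5) = 28/5 - o/5)
D = 8909/22 (D = (28/5 - ⅕*(-7)) + 206*(85/44) = (28/5 + 7/5) + 8755/22 = 7 + 8755/22 = 8909/22 ≈ 404.95)
√(D - 473576) = √(8909/22 - 473576) = √(-10409763/22) = I*√229014786/22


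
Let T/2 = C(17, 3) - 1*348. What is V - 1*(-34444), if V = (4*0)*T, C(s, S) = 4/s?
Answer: 34444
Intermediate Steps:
T = -11824/17 (T = 2*(4/17 - 1*348) = 2*(4*(1/17) - 348) = 2*(4/17 - 348) = 2*(-5912/17) = -11824/17 ≈ -695.53)
V = 0 (V = (4*0)*(-11824/17) = 0*(-11824/17) = 0)
V - 1*(-34444) = 0 - 1*(-34444) = 0 + 34444 = 34444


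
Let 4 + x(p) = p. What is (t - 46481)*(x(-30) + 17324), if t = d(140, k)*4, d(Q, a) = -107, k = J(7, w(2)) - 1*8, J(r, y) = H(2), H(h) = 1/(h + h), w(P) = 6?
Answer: -811056610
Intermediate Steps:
x(p) = -4 + p
H(h) = 1/(2*h)
J(r, y) = ¼ (J(r, y) = (½)/2 = (½)*(½) = ¼)
k = -31/4 (k = ¼ - 1*8 = ¼ - 8 = -31/4 ≈ -7.7500)
t = -428 (t = -107*4 = -428)
(t - 46481)*(x(-30) + 17324) = (-428 - 46481)*((-4 - 30) + 17324) = -46909*(-34 + 17324) = -46909*17290 = -811056610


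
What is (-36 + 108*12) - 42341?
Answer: -41081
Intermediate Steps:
(-36 + 108*12) - 42341 = (-36 + 1296) - 42341 = 1260 - 42341 = -41081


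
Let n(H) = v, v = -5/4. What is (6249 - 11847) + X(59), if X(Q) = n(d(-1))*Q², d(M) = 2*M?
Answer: -39797/4 ≈ -9949.3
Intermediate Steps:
v = -5/4 (v = -5*¼ = -5/4 ≈ -1.2500)
n(H) = -5/4
X(Q) = -5*Q²/4
(6249 - 11847) + X(59) = (6249 - 11847) - 5/4*59² = -5598 - 5/4*3481 = -5598 - 17405/4 = -39797/4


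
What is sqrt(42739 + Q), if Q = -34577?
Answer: sqrt(8162) ≈ 90.344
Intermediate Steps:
sqrt(42739 + Q) = sqrt(42739 - 34577) = sqrt(8162)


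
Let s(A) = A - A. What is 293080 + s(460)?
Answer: 293080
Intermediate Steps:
s(A) = 0
293080 + s(460) = 293080 + 0 = 293080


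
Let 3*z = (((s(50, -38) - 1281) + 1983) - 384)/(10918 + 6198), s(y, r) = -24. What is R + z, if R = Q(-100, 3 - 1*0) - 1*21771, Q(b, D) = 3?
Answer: -186290495/8558 ≈ -21768.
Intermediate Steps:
z = 49/8558 (z = ((((-24 - 1281) + 1983) - 384)/(10918 + 6198))/3 = (((-1305 + 1983) - 384)/17116)/3 = ((678 - 384)*(1/17116))/3 = (294*(1/17116))/3 = (⅓)*(147/8558) = 49/8558 ≈ 0.0057256)
R = -21768 (R = 3 - 1*21771 = 3 - 21771 = -21768)
R + z = -21768 + 49/8558 = -186290495/8558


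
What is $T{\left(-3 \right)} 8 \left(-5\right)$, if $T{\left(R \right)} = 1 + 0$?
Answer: $-40$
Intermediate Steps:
$T{\left(R \right)} = 1$
$T{\left(-3 \right)} 8 \left(-5\right) = 1 \cdot 8 \left(-5\right) = 8 \left(-5\right) = -40$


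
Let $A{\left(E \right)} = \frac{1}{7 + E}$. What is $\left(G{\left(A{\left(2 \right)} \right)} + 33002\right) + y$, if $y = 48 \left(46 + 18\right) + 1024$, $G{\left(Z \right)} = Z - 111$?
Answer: $\frac{332884}{9} \approx 36987.0$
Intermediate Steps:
$G{\left(Z \right)} = -111 + Z$
$y = 4096$ ($y = 48 \cdot 64 + 1024 = 3072 + 1024 = 4096$)
$\left(G{\left(A{\left(2 \right)} \right)} + 33002\right) + y = \left(\left(-111 + \frac{1}{7 + 2}\right) + 33002\right) + 4096 = \left(\left(-111 + \frac{1}{9}\right) + 33002\right) + 4096 = \left(- \frac{998}{9} + 33002\right) + 4096 = \frac{296020}{9} + 4096 = \frac{332884}{9}$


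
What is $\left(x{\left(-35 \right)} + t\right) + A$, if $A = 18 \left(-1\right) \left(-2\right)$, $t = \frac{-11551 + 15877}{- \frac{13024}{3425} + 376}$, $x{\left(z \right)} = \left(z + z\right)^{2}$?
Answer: $\frac{3153555443}{637388} \approx 4947.6$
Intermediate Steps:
$x{\left(z \right)} = 4 z^{2}$ ($x{\left(z \right)} = \left(2 z\right)^{2} = 4 z^{2}$)
$t = \frac{7408275}{637388}$ ($t = \frac{4326}{\left(-13024\right) \frac{1}{3425} + 376} = \frac{4326}{- \frac{13024}{3425} + 376} = \frac{4326}{\frac{1274776}{3425}} = 4326 \cdot \frac{3425}{1274776} = \frac{7408275}{637388} \approx 11.623$)
$A = 36$ ($A = \left(-18\right) \left(-2\right) = 36$)
$\left(x{\left(-35 \right)} + t\right) + A = \left(4 \left(-35\right)^{2} + \frac{7408275}{637388}\right) + 36 = \left(4 \cdot 1225 + \frac{7408275}{637388}\right) + 36 = \left(4900 + \frac{7408275}{637388}\right) + 36 = \frac{3130609475}{637388} + 36 = \frac{3153555443}{637388}$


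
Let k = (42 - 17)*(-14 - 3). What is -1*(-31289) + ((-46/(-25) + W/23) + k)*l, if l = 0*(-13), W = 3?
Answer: 31289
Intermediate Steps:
l = 0
k = -425 (k = 25*(-17) = -425)
-1*(-31289) + ((-46/(-25) + W/23) + k)*l = -1*(-31289) + ((-46/(-25) + 3/23) - 425)*0 = 31289 + ((-46*(-1/25) + 3*(1/23)) - 425)*0 = 31289 + ((46/25 + 3/23) - 425)*0 = 31289 + (1133/575 - 425)*0 = 31289 - 243242/575*0 = 31289 + 0 = 31289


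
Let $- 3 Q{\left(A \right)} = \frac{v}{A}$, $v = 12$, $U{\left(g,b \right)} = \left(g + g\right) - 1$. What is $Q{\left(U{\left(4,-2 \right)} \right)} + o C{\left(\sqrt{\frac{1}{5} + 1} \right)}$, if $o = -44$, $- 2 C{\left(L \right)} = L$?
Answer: $- \frac{4}{7} + \frac{22 \sqrt{30}}{5} \approx 23.528$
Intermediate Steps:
$C{\left(L \right)} = - \frac{L}{2}$
$U{\left(g,b \right)} = -1 + 2 g$ ($U{\left(g,b \right)} = 2 g - 1 = -1 + 2 g$)
$Q{\left(A \right)} = - \frac{4}{A}$ ($Q{\left(A \right)} = - \frac{12 \frac{1}{A}}{3} = - \frac{4}{A}$)
$Q{\left(U{\left(4,-2 \right)} \right)} + o C{\left(\sqrt{\frac{1}{5} + 1} \right)} = - \frac{4}{-1 + 2 \cdot 4} - 44 \left(- \frac{\sqrt{\frac{1}{5} + 1}}{2}\right) = - \frac{4}{-1 + 8} - 44 \left(- \frac{\sqrt{\frac{1}{5} + 1}}{2}\right) = - \frac{4}{7} - 44 \left(- \frac{\sqrt{\frac{6}{5}}}{2}\right) = \left(-4\right) \frac{1}{7} - 44 \left(- \frac{\frac{1}{5} \sqrt{30}}{2}\right) = - \frac{4}{7} - 44 \left(- \frac{\sqrt{30}}{10}\right) = - \frac{4}{7} + \frac{22 \sqrt{30}}{5}$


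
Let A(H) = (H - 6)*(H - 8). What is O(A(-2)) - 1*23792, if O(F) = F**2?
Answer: -17392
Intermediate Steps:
A(H) = (-8 + H)*(-6 + H) (A(H) = (-6 + H)*(-8 + H) = (-8 + H)*(-6 + H))
O(A(-2)) - 1*23792 = (48 + (-2)**2 - 14*(-2))**2 - 1*23792 = (48 + 4 + 28)**2 - 23792 = 80**2 - 23792 = 6400 - 23792 = -17392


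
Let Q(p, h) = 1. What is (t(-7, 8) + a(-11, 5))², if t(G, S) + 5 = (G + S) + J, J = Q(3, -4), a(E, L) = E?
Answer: 196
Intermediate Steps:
J = 1
t(G, S) = -4 + G + S (t(G, S) = -5 + ((G + S) + 1) = -5 + (1 + G + S) = -4 + G + S)
(t(-7, 8) + a(-11, 5))² = ((-4 - 7 + 8) - 11)² = (-3 - 11)² = (-14)² = 196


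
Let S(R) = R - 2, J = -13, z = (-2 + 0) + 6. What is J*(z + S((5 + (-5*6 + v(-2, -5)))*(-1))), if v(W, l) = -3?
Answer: -390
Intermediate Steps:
z = 4 (z = -2 + 6 = 4)
S(R) = -2 + R
J*(z + S((5 + (-5*6 + v(-2, -5)))*(-1))) = -13*(4 + (-2 + (5 + (-5*6 - 3))*(-1))) = -13*(4 + (-2 + (5 + (-30 - 3))*(-1))) = -13*(4 + (-2 + (5 - 33)*(-1))) = -13*(4 + (-2 - 28*(-1))) = -13*(4 + (-2 + 28)) = -13*(4 + 26) = -13*30 = -390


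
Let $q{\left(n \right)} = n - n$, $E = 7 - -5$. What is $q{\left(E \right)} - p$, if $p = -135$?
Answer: $135$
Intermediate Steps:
$E = 12$ ($E = 7 + 5 = 12$)
$q{\left(n \right)} = 0$
$q{\left(E \right)} - p = 0 - -135 = 0 + 135 = 135$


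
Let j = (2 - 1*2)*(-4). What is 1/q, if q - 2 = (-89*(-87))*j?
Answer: 1/2 ≈ 0.50000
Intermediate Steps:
j = 0 (j = (2 - 2)*(-4) = 0*(-4) = 0)
q = 2 (q = 2 - 89*(-87)*0 = 2 + 7743*0 = 2 + 0 = 2)
1/q = 1/2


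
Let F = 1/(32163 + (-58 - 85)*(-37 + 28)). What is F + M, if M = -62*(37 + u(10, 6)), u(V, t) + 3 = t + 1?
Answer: -85029899/33450 ≈ -2542.0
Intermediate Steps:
u(V, t) = -2 + t (u(V, t) = -3 + (t + 1) = -3 + (1 + t) = -2 + t)
F = 1/33450 (F = 1/(32163 - 143*(-9)) = 1/(32163 + 1287) = 1/33450 ≈ 2.9895e-5)
M = -2542 (M = -62*(37 + (-2 + 6)) = -62*(37 + 4) = -62*41 = -2542)
F + M = 1/33450 - 2542 = -85029899/33450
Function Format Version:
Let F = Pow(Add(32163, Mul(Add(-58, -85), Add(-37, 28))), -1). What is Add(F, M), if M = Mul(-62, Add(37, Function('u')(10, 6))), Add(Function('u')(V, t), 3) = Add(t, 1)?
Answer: Rational(-85029899, 33450) ≈ -2542.0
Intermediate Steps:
Function('u')(V, t) = Add(-2, t) (Function('u')(V, t) = Add(-3, Add(t, 1)) = Add(-3, Add(1, t)) = Add(-2, t))
F = Rational(1, 33450) (F = Pow(Add(32163, Mul(-143, -9)), -1) = Pow(Add(32163, 1287), -1) = Pow(33450, -1) = Rational(1, 33450) ≈ 2.9895e-5)
M = -2542 (M = Mul(-62, Add(37, Add(-2, 6))) = Mul(-62, Add(37, 4)) = Mul(-62, 41) = -2542)
Add(F, M) = Add(Rational(1, 33450), -2542) = Rational(-85029899, 33450)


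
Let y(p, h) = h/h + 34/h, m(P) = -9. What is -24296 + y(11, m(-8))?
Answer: -218689/9 ≈ -24299.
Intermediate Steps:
y(p, h) = 1 + 34/h
-24296 + y(11, m(-8)) = -24296 + (34 - 9)/(-9) = -24296 - ⅑*25 = -24296 - 25/9 = -218689/9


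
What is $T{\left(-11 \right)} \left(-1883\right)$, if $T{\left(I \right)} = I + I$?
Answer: $41426$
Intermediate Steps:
$T{\left(I \right)} = 2 I$
$T{\left(-11 \right)} \left(-1883\right) = 2 \left(-11\right) \left(-1883\right) = \left(-22\right) \left(-1883\right) = 41426$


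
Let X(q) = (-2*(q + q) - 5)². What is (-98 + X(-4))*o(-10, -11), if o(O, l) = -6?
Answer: -138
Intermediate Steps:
X(q) = (-5 - 4*q)² (X(q) = (-4*q - 5)² = (-5 - 4*q)²)
(-98 + X(-4))*o(-10, -11) = (-98 + (5 + 4*(-4))²)*(-6) = (-98 + (5 - 16)²)*(-6) = (-98 + (-11)²)*(-6) = (-98 + 121)*(-6) = 23*(-6) = -138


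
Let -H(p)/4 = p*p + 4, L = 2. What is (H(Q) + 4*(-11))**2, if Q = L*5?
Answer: 211600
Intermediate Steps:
Q = 10 (Q = 2*5 = 10)
H(p) = -16 - 4*p**2 (H(p) = -4*(p*p + 4) = -4*(p**2 + 4) = -4*(4 + p**2) = -16 - 4*p**2)
(H(Q) + 4*(-11))**2 = ((-16 - 4*10**2) + 4*(-11))**2 = ((-16 - 4*100) - 44)**2 = ((-16 - 400) - 44)**2 = (-416 - 44)**2 = (-460)**2 = 211600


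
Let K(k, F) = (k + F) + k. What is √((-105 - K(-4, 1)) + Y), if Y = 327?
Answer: √229 ≈ 15.133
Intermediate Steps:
K(k, F) = F + 2*k (K(k, F) = (F + k) + k = F + 2*k)
√((-105 - K(-4, 1)) + Y) = √((-105 - (1 + 2*(-4))) + 327) = √((-105 - (1 - 8)) + 327) = √((-105 - 1*(-7)) + 327) = √((-105 + 7) + 327) = √(-98 + 327) = √229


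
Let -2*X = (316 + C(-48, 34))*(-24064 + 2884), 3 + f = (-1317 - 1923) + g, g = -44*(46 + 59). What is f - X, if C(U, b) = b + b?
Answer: -4074423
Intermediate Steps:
C(U, b) = 2*b
g = -4620 (g = -44*105 = -4620)
f = -7863 (f = -3 + ((-1317 - 1923) - 4620) = -3 + (-3240 - 4620) = -3 - 7860 = -7863)
X = 4066560 (X = -(316 + 2*34)*(-24064 + 2884)/2 = -(316 + 68)*(-21180)/2 = -192*(-21180) = -1/2*(-8133120) = 4066560)
f - X = -7863 - 1*4066560 = -7863 - 4066560 = -4074423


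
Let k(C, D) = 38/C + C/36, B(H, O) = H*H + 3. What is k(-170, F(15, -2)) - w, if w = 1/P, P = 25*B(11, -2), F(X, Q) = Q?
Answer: -2345923/474300 ≈ -4.9461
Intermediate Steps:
B(H, O) = 3 + H² (B(H, O) = H² + 3 = 3 + H²)
P = 3100 (P = 25*(3 + 11²) = 25*(3 + 121) = 25*124 = 3100)
k(C, D) = 38/C + C/36 (k(C, D) = 38/C + C*(1/36) = 38/C + C/36)
w = 1/3100 ≈ 0.00032258
k(-170, F(15, -2)) - w = (38/(-170) + (1/36)*(-170)) - 1*1/3100 = (38*(-1/170) - 85/18) - 1/3100 = (-19/85 - 85/18) - 1/3100 = -7567/1530 - 1/3100 = -2345923/474300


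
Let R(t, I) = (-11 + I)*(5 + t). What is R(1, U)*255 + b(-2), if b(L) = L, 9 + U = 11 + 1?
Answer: -12242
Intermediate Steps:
U = 3 (U = -9 + (11 + 1) = -9 + 12 = 3)
R(1, U)*255 + b(-2) = (-55 - 11*1 + 5*3 + 3*1)*255 - 2 = (-55 - 11 + 15 + 3)*255 - 2 = -48*255 - 2 = -12240 - 2 = -12242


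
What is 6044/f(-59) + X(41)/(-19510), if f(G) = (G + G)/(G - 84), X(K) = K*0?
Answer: 432146/59 ≈ 7324.5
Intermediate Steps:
X(K) = 0
f(G) = 2*G/(-84 + G) (f(G) = (2*G)/(-84 + G) = 2*G/(-84 + G))
6044/f(-59) + X(41)/(-19510) = 6044/((2*(-59)/(-84 - 59))) + 0/(-19510) = 6044/((2*(-59)/(-143))) + 0*(-1/19510) = 6044/((2*(-59)*(-1/143))) + 0 = 6044/(118/143) + 0 = 6044*(143/118) + 0 = 432146/59 + 0 = 432146/59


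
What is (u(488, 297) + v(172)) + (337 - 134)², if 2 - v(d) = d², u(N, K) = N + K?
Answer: 12412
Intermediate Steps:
u(N, K) = K + N
v(d) = 2 - d²
(u(488, 297) + v(172)) + (337 - 134)² = ((297 + 488) + (2 - 1*172²)) + (337 - 134)² = (785 + (2 - 1*29584)) + 203² = (785 + (2 - 29584)) + 41209 = (785 - 29582) + 41209 = -28797 + 41209 = 12412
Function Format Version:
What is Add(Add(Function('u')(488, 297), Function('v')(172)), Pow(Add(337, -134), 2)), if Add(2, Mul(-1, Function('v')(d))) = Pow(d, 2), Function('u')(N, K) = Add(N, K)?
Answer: 12412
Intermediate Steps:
Function('u')(N, K) = Add(K, N)
Function('v')(d) = Add(2, Mul(-1, Pow(d, 2)))
Add(Add(Function('u')(488, 297), Function('v')(172)), Pow(Add(337, -134), 2)) = Add(Add(Add(297, 488), Add(2, Mul(-1, Pow(172, 2)))), Pow(Add(337, -134), 2)) = Add(Add(785, Add(2, Mul(-1, 29584))), Pow(203, 2)) = Add(Add(785, Add(2, -29584)), 41209) = Add(Add(785, -29582), 41209) = Add(-28797, 41209) = 12412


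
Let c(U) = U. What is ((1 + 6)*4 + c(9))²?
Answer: 1369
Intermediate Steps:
((1 + 6)*4 + c(9))² = ((1 + 6)*4 + 9)² = (7*4 + 9)² = (28 + 9)² = 37² = 1369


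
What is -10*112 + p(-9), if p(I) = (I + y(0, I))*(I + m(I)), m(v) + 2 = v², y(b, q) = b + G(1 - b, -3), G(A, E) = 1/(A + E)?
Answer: -1785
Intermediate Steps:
y(b, q) = b + 1/(-2 - b) (y(b, q) = b + 1/((1 - b) - 3) = b + 1/(-2 - b))
m(v) = -2 + v²
p(I) = (-½ + I)*(-2 + I + I²) (p(I) = (I + (-1 + 0*(2 + 0))/(2 + 0))*(I + (-2 + I²)) = (I + (-1 + 0*2)/2)*(-2 + I + I²) = (I + (-1 + 0)/2)*(-2 + I + I²) = (I + (½)*(-1))*(-2 + I + I²) = (I - ½)*(-2 + I + I²) = (-½ + I)*(-2 + I + I²))
-10*112 + p(-9) = -10*112 + (1 + (-9)³ + (½)*(-9)² - 5/2*(-9)) = -1120 + (1 - 729 + (½)*81 + 45/2) = -1120 + (1 - 729 + 81/2 + 45/2) = -1120 - 665 = -1785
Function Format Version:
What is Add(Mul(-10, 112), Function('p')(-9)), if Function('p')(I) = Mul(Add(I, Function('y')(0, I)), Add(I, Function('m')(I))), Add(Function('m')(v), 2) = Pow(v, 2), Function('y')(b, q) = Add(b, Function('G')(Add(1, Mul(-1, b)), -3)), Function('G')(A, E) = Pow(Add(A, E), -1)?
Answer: -1785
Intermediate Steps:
Function('y')(b, q) = Add(b, Pow(Add(-2, Mul(-1, b)), -1)) (Function('y')(b, q) = Add(b, Pow(Add(Add(1, Mul(-1, b)), -3), -1)) = Add(b, Pow(Add(-2, Mul(-1, b)), -1)))
Function('m')(v) = Add(-2, Pow(v, 2))
Function('p')(I) = Mul(Add(Rational(-1, 2), I), Add(-2, I, Pow(I, 2))) (Function('p')(I) = Mul(Add(I, Mul(Pow(Add(2, 0), -1), Add(-1, Mul(0, Add(2, 0))))), Add(I, Add(-2, Pow(I, 2)))) = Mul(Add(I, Mul(Pow(2, -1), Add(-1, Mul(0, 2)))), Add(-2, I, Pow(I, 2))) = Mul(Add(I, Mul(Rational(1, 2), Add(-1, 0))), Add(-2, I, Pow(I, 2))) = Mul(Add(I, Mul(Rational(1, 2), -1)), Add(-2, I, Pow(I, 2))) = Mul(Add(I, Rational(-1, 2)), Add(-2, I, Pow(I, 2))) = Mul(Add(Rational(-1, 2), I), Add(-2, I, Pow(I, 2))))
Add(Mul(-10, 112), Function('p')(-9)) = Add(Mul(-10, 112), Add(1, Pow(-9, 3), Mul(Rational(1, 2), Pow(-9, 2)), Mul(Rational(-5, 2), -9))) = Add(-1120, Add(1, -729, Mul(Rational(1, 2), 81), Rational(45, 2))) = Add(-1120, Add(1, -729, Rational(81, 2), Rational(45, 2))) = Add(-1120, -665) = -1785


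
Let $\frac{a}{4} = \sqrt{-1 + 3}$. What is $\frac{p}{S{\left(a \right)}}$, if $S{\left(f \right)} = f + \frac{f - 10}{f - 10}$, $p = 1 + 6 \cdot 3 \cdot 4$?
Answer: $- \frac{73}{31} + \frac{292 \sqrt{2}}{31} \approx 10.966$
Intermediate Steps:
$p = 73$ ($p = 1 + 18 \cdot 4 = 1 + 72 = 73$)
$a = 4 \sqrt{2}$ ($a = 4 \sqrt{-1 + 3} = 4 \sqrt{2} \approx 5.6569$)
$S{\left(f \right)} = 1 + f$ ($S{\left(f \right)} = f + \frac{-10 + f}{-10 + f} = f + 1 = 1 + f$)
$\frac{p}{S{\left(a \right)}} = \frac{73}{1 + 4 \sqrt{2}}$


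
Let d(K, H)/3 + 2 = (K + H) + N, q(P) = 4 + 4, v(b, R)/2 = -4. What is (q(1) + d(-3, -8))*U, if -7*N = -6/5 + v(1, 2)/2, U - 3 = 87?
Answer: -18126/7 ≈ -2589.4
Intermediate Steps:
v(b, R) = -8 (v(b, R) = 2*(-4) = -8)
q(P) = 8
U = 90 (U = 3 + 87 = 90)
N = 26/35 (N = -(-6/5 - 8/2)/7 = -(-6*⅕ - 8*½)/7 = -(-6/5 - 4)/7 = -⅐*(-26/5) = 26/35 ≈ 0.74286)
d(K, H) = -132/35 + 3*H + 3*K (d(K, H) = -6 + 3*((K + H) + 26/35) = -6 + 3*((H + K) + 26/35) = -6 + 3*(26/35 + H + K) = -6 + (78/35 + 3*H + 3*K) = -132/35 + 3*H + 3*K)
(q(1) + d(-3, -8))*U = (8 + (-132/35 + 3*(-8) + 3*(-3)))*90 = (8 + (-132/35 - 24 - 9))*90 = (8 - 1287/35)*90 = -1007/35*90 = -18126/7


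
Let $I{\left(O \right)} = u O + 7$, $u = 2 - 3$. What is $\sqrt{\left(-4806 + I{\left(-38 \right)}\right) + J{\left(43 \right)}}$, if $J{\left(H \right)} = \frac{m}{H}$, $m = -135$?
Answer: $\frac{3 i \sqrt{978766}}{43} \approx 69.023 i$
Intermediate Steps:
$u = -1$ ($u = 2 - 3 = -1$)
$I{\left(O \right)} = 7 - O$ ($I{\left(O \right)} = - O + 7 = 7 - O$)
$J{\left(H \right)} = - \frac{135}{H}$
$\sqrt{\left(-4806 + I{\left(-38 \right)}\right) + J{\left(43 \right)}} = \sqrt{\left(-4806 + \left(7 - -38\right)\right) - \frac{135}{43}} = \sqrt{\left(-4806 + \left(7 + 38\right)\right) - \frac{135}{43}} = \sqrt{\left(-4806 + 45\right) - \frac{135}{43}} = \sqrt{-4761 - \frac{135}{43}} = \sqrt{- \frac{204858}{43}} = \frac{3 i \sqrt{978766}}{43}$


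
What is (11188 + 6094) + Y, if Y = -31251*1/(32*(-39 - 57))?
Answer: 17707185/1024 ≈ 17292.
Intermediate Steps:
Y = 10417/1024 (Y = -31251/((-96*32)) = -31251/(-3072) = -31251*(-1/3072) = 10417/1024 ≈ 10.173)
(11188 + 6094) + Y = (11188 + 6094) + 10417/1024 = 17282 + 10417/1024 = 17707185/1024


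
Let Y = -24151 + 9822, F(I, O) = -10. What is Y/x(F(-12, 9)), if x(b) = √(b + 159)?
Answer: -14329*√149/149 ≈ -1173.9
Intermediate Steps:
x(b) = √(159 + b)
Y = -14329
Y/x(F(-12, 9)) = -14329/√(159 - 10) = -14329*√149/149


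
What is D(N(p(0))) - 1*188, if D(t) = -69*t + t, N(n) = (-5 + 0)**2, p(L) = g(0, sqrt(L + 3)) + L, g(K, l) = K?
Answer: -1888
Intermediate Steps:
p(L) = L (p(L) = 0 + L = L)
N(n) = 25 (N(n) = (-5)**2 = 25)
D(t) = -68*t
D(N(p(0))) - 1*188 = -68*25 - 1*188 = -1700 - 188 = -1888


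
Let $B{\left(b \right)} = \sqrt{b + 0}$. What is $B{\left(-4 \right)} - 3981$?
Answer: $-3981 + 2 i \approx -3981.0 + 2.0 i$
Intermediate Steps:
$B{\left(b \right)} = \sqrt{b}$
$B{\left(-4 \right)} - 3981 = \sqrt{-4} - 3981 = 2 i - 3981 = -3981 + 2 i$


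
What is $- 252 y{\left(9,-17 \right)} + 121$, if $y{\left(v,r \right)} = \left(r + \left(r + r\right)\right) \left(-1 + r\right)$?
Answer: $-231215$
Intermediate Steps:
$y{\left(v,r \right)} = 3 r \left(-1 + r\right)$ ($y{\left(v,r \right)} = \left(r + 2 r\right) \left(-1 + r\right) = 3 r \left(-1 + r\right)$)
$- 252 y{\left(9,-17 \right)} + 121 = - 252 \cdot 3 \left(-17\right) \left(-1 - 17\right) + 121 = - 252 \cdot 3 \left(-17\right) \left(-18\right) + 121 = \left(-252\right) 918 + 121 = -231336 + 121 = -231215$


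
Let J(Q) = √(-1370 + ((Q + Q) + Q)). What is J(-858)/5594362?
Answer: I*√986/2797181 ≈ 1.1226e-5*I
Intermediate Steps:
J(Q) = √(-1370 + 3*Q) (J(Q) = √(-1370 + (2*Q + Q)) = √(-1370 + 3*Q))
J(-858)/5594362 = √(-1370 + 3*(-858))/5594362 = √(-1370 - 2574)*(1/5594362) = √(-3944)*(1/5594362) = (2*I*√986)*(1/5594362) = I*√986/2797181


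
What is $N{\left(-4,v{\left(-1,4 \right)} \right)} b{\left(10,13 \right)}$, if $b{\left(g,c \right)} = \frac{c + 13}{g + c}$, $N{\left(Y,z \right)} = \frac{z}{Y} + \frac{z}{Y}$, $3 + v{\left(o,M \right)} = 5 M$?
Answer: $- \frac{221}{23} \approx -9.6087$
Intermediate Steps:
$v{\left(o,M \right)} = -3 + 5 M$
$N{\left(Y,z \right)} = \frac{2 z}{Y}$
$b{\left(g,c \right)} = \frac{13 + c}{c + g}$
$N{\left(-4,v{\left(-1,4 \right)} \right)} b{\left(10,13 \right)} = \frac{2 \left(-3 + 5 \cdot 4\right)}{-4} \frac{13 + 13}{13 + 10} = 2 \left(-3 + 20\right) \left(- \frac{1}{4}\right) \frac{1}{23} \cdot 26 = 2 \cdot 17 \left(- \frac{1}{4}\right) \frac{1}{23} \cdot 26 = \left(- \frac{17}{2}\right) \frac{26}{23} = - \frac{221}{23}$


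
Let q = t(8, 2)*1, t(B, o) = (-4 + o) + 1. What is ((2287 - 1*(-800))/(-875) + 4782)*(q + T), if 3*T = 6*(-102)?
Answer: -24489669/25 ≈ -9.7959e+5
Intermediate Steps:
t(B, o) = -3 + o
T = -204 (T = (6*(-102))/3 = (⅓)*(-612) = -204)
q = -1 (q = (-3 + 2)*1 = -1*1 = -1)
((2287 - 1*(-800))/(-875) + 4782)*(q + T) = ((2287 - 1*(-800))/(-875) + 4782)*(-1 - 204) = ((2287 + 800)*(-1/875) + 4782)*(-205) = (3087*(-1/875) + 4782)*(-205) = (-441/125 + 4782)*(-205) = (597309/125)*(-205) = -24489669/25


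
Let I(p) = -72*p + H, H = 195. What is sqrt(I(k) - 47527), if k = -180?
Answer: 2*I*sqrt(8593) ≈ 185.4*I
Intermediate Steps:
I(p) = 195 - 72*p (I(p) = -72*p + 195 = 195 - 72*p)
sqrt(I(k) - 47527) = sqrt((195 - 72*(-180)) - 47527) = sqrt((195 + 12960) - 47527) = sqrt(13155 - 47527) = sqrt(-34372) = 2*I*sqrt(8593)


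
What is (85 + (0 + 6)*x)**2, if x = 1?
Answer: 8281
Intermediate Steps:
(85 + (0 + 6)*x)**2 = (85 + (0 + 6)*1)**2 = (85 + 6*1)**2 = (85 + 6)**2 = 91**2 = 8281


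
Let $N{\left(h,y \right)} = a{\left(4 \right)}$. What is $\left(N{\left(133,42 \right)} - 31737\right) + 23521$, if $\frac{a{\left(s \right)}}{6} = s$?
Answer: $-8192$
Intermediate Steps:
$a{\left(s \right)} = 6 s$
$N{\left(h,y \right)} = 24$ ($N{\left(h,y \right)} = 6 \cdot 4 = 24$)
$\left(N{\left(133,42 \right)} - 31737\right) + 23521 = \left(24 - 31737\right) + 23521 = -31713 + 23521 = -8192$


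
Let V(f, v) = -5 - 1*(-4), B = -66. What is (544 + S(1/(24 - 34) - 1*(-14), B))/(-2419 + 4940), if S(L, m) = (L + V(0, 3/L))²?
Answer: 71041/252100 ≈ 0.28180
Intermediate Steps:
V(f, v) = -1 (V(f, v) = -5 + 4 = -1)
S(L, m) = (-1 + L)² (S(L, m) = (L - 1)² = (-1 + L)²)
(544 + S(1/(24 - 34) - 1*(-14), B))/(-2419 + 4940) = (544 + (-1 + (1/(24 - 34) - 1*(-14)))²)/(-2419 + 4940) = (544 + (-1 + (1/(-10) + 14))²)/2521 = (544 + (-1 + (-⅒ + 14))²)*(1/2521) = (544 + (-1 + 139/10)²)*(1/2521) = (544 + (129/10)²)*(1/2521) = (544 + 16641/100)*(1/2521) = (71041/100)*(1/2521) = 71041/252100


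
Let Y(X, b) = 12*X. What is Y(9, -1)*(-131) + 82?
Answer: -14066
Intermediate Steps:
Y(9, -1)*(-131) + 82 = (12*9)*(-131) + 82 = 108*(-131) + 82 = -14148 + 82 = -14066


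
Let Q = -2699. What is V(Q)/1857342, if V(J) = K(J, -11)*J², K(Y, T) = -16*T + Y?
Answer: -6126349441/619114 ≈ -9895.3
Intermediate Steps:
K(Y, T) = Y - 16*T
V(J) = J²*(176 + J) (V(J) = (J - 16*(-11))*J² = (J + 176)*J² = (176 + J)*J² = J²*(176 + J))
V(Q)/1857342 = ((-2699)²*(176 - 2699))/1857342 = (7284601*(-2523))*(1/1857342) = -18379048323*1/1857342 = -6126349441/619114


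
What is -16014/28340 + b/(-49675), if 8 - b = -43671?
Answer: -203335831/140778950 ≈ -1.4444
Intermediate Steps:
b = 43679 (b = 8 - 1*(-43671) = 8 + 43671 = 43679)
-16014/28340 + b/(-49675) = -16014/28340 + 43679/(-49675) = -16014*1/28340 + 43679*(-1/49675) = -8007/14170 - 43679/49675 = -203335831/140778950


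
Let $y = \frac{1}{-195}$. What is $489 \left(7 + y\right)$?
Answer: $\frac{222332}{65} \approx 3420.5$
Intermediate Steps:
$y = - \frac{1}{195} \approx -0.0051282$
$489 \left(7 + y\right) = 489 \left(7 - \frac{1}{195}\right) = 489 \cdot \frac{1364}{195} = \frac{222332}{65}$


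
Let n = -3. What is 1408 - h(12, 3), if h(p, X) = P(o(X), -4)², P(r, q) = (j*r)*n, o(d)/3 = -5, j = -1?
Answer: -617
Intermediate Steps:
o(d) = -15 (o(d) = 3*(-5) = -15)
P(r, q) = 3*r (P(r, q) = -r*(-3) = 3*r)
h(p, X) = 2025 (h(p, X) = (3*(-15))² = (-45)² = 2025)
1408 - h(12, 3) = 1408 - 1*2025 = 1408 - 2025 = -617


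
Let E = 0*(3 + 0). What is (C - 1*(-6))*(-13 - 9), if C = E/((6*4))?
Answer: -132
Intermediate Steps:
E = 0 (E = 0*3 = 0)
C = 0 (C = 0/((6*4)) = 0/24 = 0*(1/24) = 0)
(C - 1*(-6))*(-13 - 9) = (0 - 1*(-6))*(-13 - 9) = (0 + 6)*(-22) = 6*(-22) = -132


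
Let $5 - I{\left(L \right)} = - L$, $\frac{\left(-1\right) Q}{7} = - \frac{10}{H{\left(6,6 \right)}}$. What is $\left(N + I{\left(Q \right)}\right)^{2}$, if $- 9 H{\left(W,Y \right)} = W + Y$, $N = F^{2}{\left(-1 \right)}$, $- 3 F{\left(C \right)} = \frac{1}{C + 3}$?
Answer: $\frac{2920681}{1296} \approx 2253.6$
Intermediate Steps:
$F{\left(C \right)} = - \frac{1}{3 \left(3 + C\right)}$ ($F{\left(C \right)} = - \frac{1}{3 \left(C + 3\right)} = - \frac{1}{3 \left(3 + C\right)}$)
$N = \frac{1}{36}$ ($N = \left(- \frac{1}{9 + 3 \left(-1\right)}\right)^{2} = \left(- \frac{1}{9 - 3}\right)^{2} = \left(- \frac{1}{6}\right)^{2} = \frac{1}{36} \approx 0.027778$)
$H{\left(W,Y \right)} = - \frac{W}{9} - \frac{Y}{9}$ ($H{\left(W,Y \right)} = - \frac{W + Y}{9} = - \frac{W}{9} - \frac{Y}{9}$)
$Q = - \frac{105}{2}$ ($Q = - 7 \left(- \frac{10}{\left(- \frac{1}{9}\right) 6 - \frac{2}{3}}\right) = - 7 \left(- \frac{10}{- \frac{2}{3} - \frac{2}{3}}\right) = - 7 \left(- \frac{10}{- \frac{4}{3}}\right) = - 7 \left(\left(-10\right) \left(- \frac{3}{4}\right)\right) = \left(-7\right) \frac{15}{2} = - \frac{105}{2} \approx -52.5$)
$I{\left(L \right)} = 5 + L$ ($I{\left(L \right)} = 5 - - L = 5 + L$)
$\left(N + I{\left(Q \right)}\right)^{2} = \left(\frac{1}{36} + \left(5 - \frac{105}{2}\right)\right)^{2} = \left(\frac{1}{36} - \frac{95}{2}\right)^{2} = \left(- \frac{1709}{36}\right)^{2} = \frac{2920681}{1296}$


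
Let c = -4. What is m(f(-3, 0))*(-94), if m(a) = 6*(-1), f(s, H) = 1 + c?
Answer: 564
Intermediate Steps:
f(s, H) = -3 (f(s, H) = 1 - 4 = -3)
m(a) = -6
m(f(-3, 0))*(-94) = -6*(-94) = 564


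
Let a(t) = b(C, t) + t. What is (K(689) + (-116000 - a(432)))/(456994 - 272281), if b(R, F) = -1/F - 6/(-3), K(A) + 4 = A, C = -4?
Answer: -50003567/79796016 ≈ -0.62664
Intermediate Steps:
K(A) = -4 + A
b(R, F) = 2 - 1/F (b(R, F) = -1/F - 6*(-1/3) = -1/F + 2 = 2 - 1/F)
a(t) = 2 + t - 1/t (a(t) = (2 - 1/t) + t = 2 + t - 1/t)
(K(689) + (-116000 - a(432)))/(456994 - 272281) = ((-4 + 689) + (-116000 - (2 + 432 - 1/432)))/(456994 - 272281) = (685 + (-116000 - (2 + 432 - 1*1/432)))/184713 = (685 + (-116000 - (2 + 432 - 1/432)))*(1/184713) = (685 + (-116000 - 1*187487/432))*(1/184713) = (685 + (-116000 - 187487/432))*(1/184713) = (685 - 50299487/432)*(1/184713) = -50003567/432*1/184713 = -50003567/79796016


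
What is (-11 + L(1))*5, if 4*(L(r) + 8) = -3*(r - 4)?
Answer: -335/4 ≈ -83.750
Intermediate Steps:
L(r) = -5 - 3*r/4 (L(r) = -8 + (-3*(r - 4))/4 = -8 + (-3*(-4 + r))/4 = -8 + (12 - 3*r)/4 = -8 + (3 - 3*r/4) = -5 - 3*r/4)
(-11 + L(1))*5 = (-11 + (-5 - ¾*1))*5 = (-11 + (-5 - ¾))*5 = (-11 - 23/4)*5 = -67/4*5 = -335/4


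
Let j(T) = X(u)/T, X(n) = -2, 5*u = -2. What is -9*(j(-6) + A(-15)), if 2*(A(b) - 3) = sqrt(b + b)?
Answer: -30 - 9*I*sqrt(30)/2 ≈ -30.0 - 24.648*I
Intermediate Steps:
A(b) = 3 + sqrt(2)*sqrt(b)/2 (A(b) = 3 + sqrt(b + b)/2 = 3 + sqrt(2*b)/2 = 3 + (sqrt(2)*sqrt(b))/2 = 3 + sqrt(2)*sqrt(b)/2)
u = -2/5 (u = (1/5)*(-2) = -2/5 ≈ -0.40000)
j(T) = -2/T
-9*(j(-6) + A(-15)) = -9*(-2/(-6) + (3 + sqrt(2)*sqrt(-15)/2)) = -9*(-2*(-1/6) + (3 + sqrt(2)*(I*sqrt(15))/2)) = -9*(1/3 + (3 + I*sqrt(30)/2)) = -9*(10/3 + I*sqrt(30)/2) = -30 - 9*I*sqrt(30)/2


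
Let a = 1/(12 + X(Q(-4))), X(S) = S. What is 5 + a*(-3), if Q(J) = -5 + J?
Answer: 4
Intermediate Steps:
a = ⅓ (a = 1/(12 + (-5 - 4)) = 1/(12 - 9) = 1/3 = ⅓ ≈ 0.33333)
5 + a*(-3) = 5 + (⅓)*(-3) = 5 - 1 = 4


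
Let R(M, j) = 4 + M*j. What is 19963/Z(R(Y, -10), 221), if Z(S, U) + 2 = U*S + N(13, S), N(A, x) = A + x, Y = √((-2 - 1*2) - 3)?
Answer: 17946737/35307001 + 44317860*I*√7/35307001 ≈ 0.50831 + 3.321*I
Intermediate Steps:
Y = I*√7 (Y = √((-2 - 2) - 3) = √(-4 - 3) = √(-7) = I*√7 ≈ 2.6458*I)
Z(S, U) = 11 + S + S*U (Z(S, U) = -2 + (U*S + (13 + S)) = -2 + (S*U + (13 + S)) = -2 + (13 + S + S*U) = 11 + S + S*U)
19963/Z(R(Y, -10), 221) = 19963/(11 + (4 + (I*√7)*(-10)) + (4 + (I*√7)*(-10))*221) = 19963/(11 + (4 - 10*I*√7) + (4 - 10*I*√7)*221) = 19963/(11 + (4 - 10*I*√7) + (884 - 2210*I*√7)) = 19963/(899 - 2220*I*√7)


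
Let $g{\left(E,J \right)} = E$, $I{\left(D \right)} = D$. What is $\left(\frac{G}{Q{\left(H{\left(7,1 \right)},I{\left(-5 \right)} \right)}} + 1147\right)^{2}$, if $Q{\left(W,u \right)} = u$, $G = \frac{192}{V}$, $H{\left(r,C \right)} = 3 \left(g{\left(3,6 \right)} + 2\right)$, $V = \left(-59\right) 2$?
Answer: $\frac{114555848521}{87025} \approx 1.3164 \cdot 10^{6}$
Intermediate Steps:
$V = -118$
$H{\left(r,C \right)} = 15$ ($H{\left(r,C \right)} = 3 \left(3 + 2\right) = 3 \cdot 5 = 15$)
$G = - \frac{96}{59}$ ($G = \frac{192}{-118} = 192 \left(- \frac{1}{118}\right) = - \frac{96}{59} \approx -1.6271$)
$\left(\frac{G}{Q{\left(H{\left(7,1 \right)},I{\left(-5 \right)} \right)}} + 1147\right)^{2} = \left(- \frac{96}{59 \left(-5\right)} + 1147\right)^{2} = \left(\left(- \frac{96}{59}\right) \left(- \frac{1}{5}\right) + 1147\right)^{2} = \left(\frac{96}{295} + 1147\right)^{2} = \left(\frac{338461}{295}\right)^{2} = \frac{114555848521}{87025}$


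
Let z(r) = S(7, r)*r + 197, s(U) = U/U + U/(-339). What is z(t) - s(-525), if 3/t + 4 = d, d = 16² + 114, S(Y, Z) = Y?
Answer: 2681497/13786 ≈ 194.51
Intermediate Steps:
s(U) = 1 - U/339 (s(U) = 1 + U*(-1/339) = 1 - U/339)
d = 370 (d = 256 + 114 = 370)
t = 1/122 (t = 3/(-4 + 370) = 3/366 = 3*(1/366) = 1/122 ≈ 0.0081967)
z(r) = 197 + 7*r (z(r) = 7*r + 197 = 197 + 7*r)
z(t) - s(-525) = (197 + 7*(1/122)) - (1 - 1/339*(-525)) = (197 + 7/122) - (1 + 175/113) = 24041/122 - 1*288/113 = 24041/122 - 288/113 = 2681497/13786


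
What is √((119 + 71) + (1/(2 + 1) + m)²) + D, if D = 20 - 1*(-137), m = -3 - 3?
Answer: 157 + √1999/3 ≈ 171.90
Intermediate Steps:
m = -6
D = 157 (D = 20 + 137 = 157)
√((119 + 71) + (1/(2 + 1) + m)²) + D = √((119 + 71) + (1/(2 + 1) - 6)²) + 157 = √(190 + (1/3 - 6)²) + 157 = √(190 + (⅓ - 6)²) + 157 = √(190 + (-17/3)²) + 157 = √(190 + 289/9) + 157 = √(1999/9) + 157 = √1999/3 + 157 = 157 + √1999/3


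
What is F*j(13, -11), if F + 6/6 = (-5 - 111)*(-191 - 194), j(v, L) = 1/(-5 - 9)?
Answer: -44659/14 ≈ -3189.9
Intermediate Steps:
j(v, L) = -1/14 (j(v, L) = 1/(-14) = -1/14)
F = 44659 (F = -1 + (-5 - 111)*(-191 - 194) = -1 - 116*(-385) = -1 + 44660 = 44659)
F*j(13, -11) = 44659*(-1/14) = -44659/14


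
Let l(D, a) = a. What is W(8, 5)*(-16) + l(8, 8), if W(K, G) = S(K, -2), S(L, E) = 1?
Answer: -8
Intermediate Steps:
W(K, G) = 1
W(8, 5)*(-16) + l(8, 8) = 1*(-16) + 8 = -16 + 8 = -8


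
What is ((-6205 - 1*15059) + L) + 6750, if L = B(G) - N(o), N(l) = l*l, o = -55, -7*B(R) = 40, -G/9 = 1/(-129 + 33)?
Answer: -122813/7 ≈ -17545.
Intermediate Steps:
G = 3/32 (G = -9/(-129 + 33) = -9/(-96) = -9*(-1/96) = 3/32 ≈ 0.093750)
B(R) = -40/7 (B(R) = -⅐*40 = -40/7)
N(l) = l²
L = -21215/7 (L = -40/7 - 1*(-55)² = -40/7 - 1*3025 = -40/7 - 3025 = -21215/7 ≈ -3030.7)
((-6205 - 1*15059) + L) + 6750 = ((-6205 - 1*15059) - 21215/7) + 6750 = ((-6205 - 15059) - 21215/7) + 6750 = (-21264 - 21215/7) + 6750 = -170063/7 + 6750 = -122813/7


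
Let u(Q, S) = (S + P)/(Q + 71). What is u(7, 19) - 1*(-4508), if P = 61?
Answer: 175852/39 ≈ 4509.0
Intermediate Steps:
u(Q, S) = (61 + S)/(71 + Q) (u(Q, S) = (S + 61)/(Q + 71) = (61 + S)/(71 + Q))
u(7, 19) - 1*(-4508) = (61 + 19)/(71 + 7) - 1*(-4508) = 80/78 + 4508 = (1/78)*80 + 4508 = 40/39 + 4508 = 175852/39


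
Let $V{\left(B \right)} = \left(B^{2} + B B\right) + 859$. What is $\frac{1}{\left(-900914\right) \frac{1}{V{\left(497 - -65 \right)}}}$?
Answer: $- \frac{632547}{900914} \approx -0.70212$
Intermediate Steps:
$V{\left(B \right)} = 859 + 2 B^{2}$ ($V{\left(B \right)} = \left(B^{2} + B^{2}\right) + 859 = 2 B^{2} + 859 = 859 + 2 B^{2}$)
$\frac{1}{\left(-900914\right) \frac{1}{V{\left(497 - -65 \right)}}} = \frac{1}{\left(-900914\right) \frac{1}{859 + 2 \left(497 - -65\right)^{2}}} = \frac{1}{\left(-900914\right) \frac{1}{859 + 2 \left(497 + 65\right)^{2}}} = \frac{1}{\left(-900914\right) \frac{1}{859 + 2 \cdot 562^{2}}} = \frac{1}{\left(-900914\right) \frac{1}{859 + 2 \cdot 315844}} = \frac{1}{\left(-900914\right) \frac{1}{859 + 631688}} = \frac{1}{\left(-900914\right) \frac{1}{632547}} = \frac{1}{- \frac{900914}{632547}} = - \frac{632547}{900914}$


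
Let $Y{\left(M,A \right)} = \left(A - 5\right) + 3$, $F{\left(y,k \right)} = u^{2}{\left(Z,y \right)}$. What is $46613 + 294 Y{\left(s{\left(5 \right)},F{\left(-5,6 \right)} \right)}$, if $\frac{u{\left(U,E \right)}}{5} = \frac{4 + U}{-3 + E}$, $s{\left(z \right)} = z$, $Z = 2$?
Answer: $\frac{401275}{8} \approx 50159.0$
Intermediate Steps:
$u{\left(U,E \right)} = \frac{5 \left(4 + U\right)}{-3 + E}$ ($u{\left(U,E \right)} = 5 \frac{4 + U}{-3 + E} = \frac{5 \left(4 + U\right)}{-3 + E}$)
$F{\left(y,k \right)} = \frac{900}{\left(-3 + y\right)^{2}}$ ($F{\left(y,k \right)} = \left(\frac{5 \left(4 + 2\right)}{-3 + y}\right)^{2} = \left(5 \frac{1}{-3 + y} 6\right)^{2} = \left(\frac{30}{-3 + y}\right)^{2} = \frac{900}{\left(-3 + y\right)^{2}}$)
$Y{\left(M,A \right)} = -2 + A$ ($Y{\left(M,A \right)} = \left(-5 + A\right) + 3 = -2 + A$)
$46613 + 294 Y{\left(s{\left(5 \right)},F{\left(-5,6 \right)} \right)} = 46613 + 294 \left(-2 + \frac{900}{\left(-3 - 5\right)^{2}}\right) = 46613 + 294 \left(-2 + \frac{900}{64}\right) = 46613 + 294 \left(-2 + 900 \cdot \frac{1}{64}\right) = 46613 + 294 \left(-2 + \frac{225}{16}\right) = 46613 + 294 \cdot \frac{193}{16} = 46613 + \frac{28371}{8} = \frac{401275}{8}$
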